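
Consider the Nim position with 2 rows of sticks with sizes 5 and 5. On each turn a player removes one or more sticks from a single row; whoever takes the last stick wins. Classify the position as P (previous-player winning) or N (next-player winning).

P-position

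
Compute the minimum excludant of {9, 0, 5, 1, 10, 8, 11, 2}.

3

The values 0, 1, 2 are all present; 3 is the first non-negative integer missing from the set.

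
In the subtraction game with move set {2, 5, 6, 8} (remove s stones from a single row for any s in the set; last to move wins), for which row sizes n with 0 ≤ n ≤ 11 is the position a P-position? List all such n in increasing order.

Build the Grundy sequence with g(k) = mex{g(k−s) : s ∈ {2, 5, 6, 8}, s ≤ k}:
k:     0  1  2  3  4  5  6  7  8  9 10 11
g(k):  0  0  1  1  0  2  1  3  2  2  3  0
The P-positions (g = 0) in 0..11 are 0, 1, 4, 11.

0, 1, 4, 11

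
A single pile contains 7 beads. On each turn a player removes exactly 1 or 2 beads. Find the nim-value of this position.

Build the Grundy sequence with g(k) = mex{g(k−s) : s ∈ {1, 2}, s ≤ k}:
k:     0  1  2  3  4  5  6  7
g(k):  0  1  2  0  1  2  0  1
So g(7) = 1.

1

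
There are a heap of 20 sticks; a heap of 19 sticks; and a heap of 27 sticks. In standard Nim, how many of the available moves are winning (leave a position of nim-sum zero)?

3

Nim-sum: 20 XOR 19 XOR 27 = 28.
The overall nim-sum is X = 28. A heap of size p has a winning move iff p XOR X < p (reduce it to p XOR X).
  20: 20 XOR 28 = 8 < 20 — winning move (to 8).
  19: 19 XOR 28 = 15 < 19 — winning move (to 15).
  27: 27 XOR 28 = 7 < 27 — winning move (to 7).
That gives 3 winning moves.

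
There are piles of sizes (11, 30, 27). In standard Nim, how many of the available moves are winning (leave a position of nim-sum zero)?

3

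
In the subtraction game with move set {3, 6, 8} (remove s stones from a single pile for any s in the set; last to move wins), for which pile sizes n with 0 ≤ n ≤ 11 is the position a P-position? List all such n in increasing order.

0, 1, 2, 11

Grundy values for subtraction set {3, 6, 8}:
k:     0  1  2  3  4  5  6  7  8  9 10 11
g(k):  0  0  0  1  1  1  2  2  2  3  3  0
The P-positions (g = 0) in 0..11 are 0, 1, 2, 11.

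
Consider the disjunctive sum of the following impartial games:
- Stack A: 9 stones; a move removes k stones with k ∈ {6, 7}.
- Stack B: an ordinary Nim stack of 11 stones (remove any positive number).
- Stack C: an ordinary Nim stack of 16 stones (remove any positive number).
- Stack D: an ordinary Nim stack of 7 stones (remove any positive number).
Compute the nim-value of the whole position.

29

Grundy values for stack A (subtraction set {6, 7}):
g(0) = mex{} = 0
g(1) = mex{} = 0
g(2) = mex{} = 0
g(3) = mex{} = 0
g(4) = mex{} = 0
g(5) = mex{} = 0
g(6) = mex{0} = 1
g(7) = mex{0} = 1
g(8) = mex{0} = 1
g(9) = mex{0} = 1
So g(9) = 1.
Stack B is a plain Nim stack of size 11, so its Grundy value is 11.
Stack C is a plain Nim stack of size 16, so its Grundy value is 16.
Stack D is a plain Nim stack of size 7, so its Grundy value is 7.
The value of a disjunctive sum is the nim-sum of the parts.
Combined value = 1 XOR 11 XOR 16 XOR 7 = 29.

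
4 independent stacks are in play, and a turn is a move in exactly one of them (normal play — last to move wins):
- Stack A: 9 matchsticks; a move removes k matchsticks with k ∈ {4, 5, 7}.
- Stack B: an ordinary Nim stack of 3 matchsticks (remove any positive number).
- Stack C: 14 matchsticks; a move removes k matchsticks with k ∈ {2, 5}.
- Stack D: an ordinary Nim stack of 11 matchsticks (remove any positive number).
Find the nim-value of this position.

10

Build the Grundy sequence for stack A with g(k) = mex{g(k−s) : s ∈ {4, 5, 7}, s ≤ k}:
k:     0  1  2  3  4  5  6  7  8  9
g(k):  0  0  0  0  1  1  1  1  2  2
So g(9) = 2.
Stack B is a plain Nim stack of size 3, so its Grundy value is 3.
Build the Grundy sequence for stack C with g(k) = mex{g(k−s) : s ∈ {2, 5}, s ≤ k}:
k:     0  1  2  3  4  5  6  7  8  9 10 11 12 13 14
g(k):  0  0  1  1  0  2  1  0  0  1  1  0  2  1  0
So g(14) = 0.
Stack D is a plain Nim stack of size 11, so its Grundy value is 11.
By the Sprague-Grundy theorem, the Grundy value of a sum of independent games is the XOR of the component values.
Combined value = 2 ⊕ 3 ⊕ 0 ⊕ 11 = 10.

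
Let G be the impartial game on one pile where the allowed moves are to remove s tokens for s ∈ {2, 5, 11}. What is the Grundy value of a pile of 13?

Grundy values for subtraction set {2, 5, 11}:
g(0) = mex{} = 0
g(1) = mex{} = 0
g(2) = mex{0} = 1
g(3) = mex{0} = 1
g(4) = mex{1} = 0
g(5) = mex{0,1} = 2
g(6) = mex{0} = 1
g(7) = mex{1,2} = 0
g(8) = mex{1} = 0
g(9) = mex{0} = 1
g(10) = mex{0,2} = 1
g(11) = mex{0,1} = 2
g(12) = mex{0,1} = 2
g(13) = mex{0,1,2} = 3
So g(13) = 3.

3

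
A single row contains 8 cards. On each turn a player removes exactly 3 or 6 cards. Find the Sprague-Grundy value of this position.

Grundy values for subtraction set {3, 6}:
g(0) = mex{} = 0
g(1) = mex{} = 0
g(2) = mex{} = 0
g(3) = mex{0} = 1
g(4) = mex{0} = 1
g(5) = mex{0} = 1
g(6) = mex{0,1} = 2
g(7) = mex{0,1} = 2
g(8) = mex{0,1} = 2
So g(8) = 2.

2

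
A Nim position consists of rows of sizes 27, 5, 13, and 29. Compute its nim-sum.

Bitwise XOR of the heap sizes:
  11011  (27)
  00101  (5)
  01101  (13)
  11101  (29)
  -----
  01110  (14)

14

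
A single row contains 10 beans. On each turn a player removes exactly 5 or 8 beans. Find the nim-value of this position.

2

Build the Grundy sequence with g(k) = mex{g(k−s) : s ∈ {5, 8}, s ≤ k}:
k:     0  1  2  3  4  5  6  7  8  9 10
g(k):  0  0  0  0  0  1  1  1  1  1  2
So g(10) = 2.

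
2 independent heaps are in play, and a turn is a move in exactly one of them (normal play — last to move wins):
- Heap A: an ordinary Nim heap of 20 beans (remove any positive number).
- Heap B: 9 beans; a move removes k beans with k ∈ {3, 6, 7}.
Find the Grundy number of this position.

23

Heap A is a plain Nim heap of size 20, so its Grundy value is 20.
For heap B, compute g(0), g(1), … with moves {3, 6, 7}:
k:     0  1  2  3  4  5  6  7  8  9
g(k):  0  0  0  1  1  1  2  2  2  3
So g(9) = 3.
The value of a disjunctive sum is the nim-sum of the parts.
Combined value = 20 XOR 3 = 23.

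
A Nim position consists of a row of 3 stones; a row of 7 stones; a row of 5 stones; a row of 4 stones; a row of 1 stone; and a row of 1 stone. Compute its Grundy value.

5

Nim-sum: 3 ^ 7 ^ 5 ^ 4 ^ 1 ^ 1 = 5.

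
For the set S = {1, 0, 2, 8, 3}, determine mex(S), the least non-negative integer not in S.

4

The values 0, 1, 2, 3 are all present; 4 is the first non-negative integer missing from the set.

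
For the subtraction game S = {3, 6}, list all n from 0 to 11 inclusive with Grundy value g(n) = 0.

0, 1, 2, 9, 10, 11

Compute g(0), g(1), … for moves {3, 6}:
g(0) = mex{} = 0
g(1) = mex{} = 0
g(2) = mex{} = 0
g(3) = mex{0} = 1
g(4) = mex{0} = 1
g(5) = mex{0} = 1
g(6) = mex{0,1} = 2
g(7) = mex{0,1} = 2
g(8) = mex{0,1} = 2
g(9) = mex{1,2} = 0
g(10) = mex{1,2} = 0
g(11) = mex{1,2} = 0
The P-positions (g = 0) in 0..11 are 0, 1, 2, 9, 10, 11.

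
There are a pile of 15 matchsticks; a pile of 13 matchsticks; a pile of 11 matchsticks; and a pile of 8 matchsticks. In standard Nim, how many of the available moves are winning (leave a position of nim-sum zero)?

Nim-sum: 15 XOR 13 XOR 11 XOR 8 = 1.
The overall nim-sum is X = 1. A pile of size p has a winning move iff p XOR X < p (reduce it to p XOR X).
  15: 15 XOR 1 = 14 < 15 — winning move (to 14).
  13: 13 XOR 1 = 12 < 13 — winning move (to 12).
  11: 11 XOR 1 = 10 < 11 — winning move (to 10).
  8: 8 XOR 1 = 9 ≥ 8 — no move.
That gives 3 winning moves.

3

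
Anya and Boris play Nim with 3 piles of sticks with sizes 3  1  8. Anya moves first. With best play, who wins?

Anya wins

Compute the nim-sum pairwise:
3 ^ 1 = 2
2 ^ 8 = 10
The nim-sum is 10 ≠ 0, so this is an N-position: the player to move can win; Anya has a winning move.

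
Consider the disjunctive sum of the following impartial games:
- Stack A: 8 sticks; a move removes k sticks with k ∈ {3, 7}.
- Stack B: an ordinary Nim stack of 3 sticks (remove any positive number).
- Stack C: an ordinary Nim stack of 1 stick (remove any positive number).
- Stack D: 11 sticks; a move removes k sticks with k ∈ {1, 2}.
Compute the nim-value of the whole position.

Build the Grundy sequence for stack A with g(k) = mex{g(k−s) : s ∈ {3, 7}, s ≤ k}:
g(0) = mex{} = 0
g(1) = mex{} = 0
g(2) = mex{} = 0
g(3) = mex{0} = 1
g(4) = mex{0} = 1
g(5) = mex{0} = 1
g(6) = mex{1} = 0
g(7) = mex{0,1} = 2
g(8) = mex{0,1} = 2
So g(8) = 2.
Stack B is a plain Nim stack of size 3, so its Grundy value is 3.
Stack C is a plain Nim stack of size 1, so its Grundy value is 1.
Build the Grundy sequence for stack D with g(k) = mex{g(k−s) : s ∈ {1, 2}, s ≤ k}:
g(0) = mex{} = 0
g(1) = mex{0} = 1
g(2) = mex{0,1} = 2
g(3) = mex{1,2} = 0
g(4) = mex{0,2} = 1
g(5) = mex{0,1} = 2
g(6) = mex{1,2} = 0
g(7) = mex{0,2} = 1
g(8) = mex{0,1} = 2
g(9) = mex{1,2} = 0
g(10) = mex{0,2} = 1
g(11) = mex{0,1} = 2
So g(11) = 2.
The value of a disjunctive sum is the nim-sum of the parts.
Combined value = 2 ⊕ 3 ⊕ 1 ⊕ 2 = 2.

2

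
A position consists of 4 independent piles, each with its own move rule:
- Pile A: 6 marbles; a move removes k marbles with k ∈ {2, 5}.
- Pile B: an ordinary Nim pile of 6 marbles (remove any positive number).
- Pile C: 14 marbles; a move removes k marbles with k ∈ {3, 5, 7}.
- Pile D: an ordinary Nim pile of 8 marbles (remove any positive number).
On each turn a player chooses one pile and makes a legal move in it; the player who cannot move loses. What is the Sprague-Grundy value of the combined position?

Build the Grundy sequence for pile A with g(k) = mex{g(k−s) : s ∈ {2, 5}, s ≤ k}:
k:     0  1  2  3  4  5  6
g(k):  0  0  1  1  0  2  1
So g(6) = 1.
Pile B is a plain Nim pile of size 6, so its Grundy value is 6.
Grundy values for pile C (subtraction set {3, 5, 7}):
k:     0  1  2  3  4  5  6  7  8  9 10 11 12 13 14
g(k):  0  0  0  1  1  1  2  2  2  3  0  0  0  1  1
So g(14) = 1.
Pile D is a plain Nim pile of size 8, so its Grundy value is 8.
The value of a disjunctive sum is the nim-sum of the parts.
Combined value = 1 XOR 6 XOR 1 XOR 8 = 14.

14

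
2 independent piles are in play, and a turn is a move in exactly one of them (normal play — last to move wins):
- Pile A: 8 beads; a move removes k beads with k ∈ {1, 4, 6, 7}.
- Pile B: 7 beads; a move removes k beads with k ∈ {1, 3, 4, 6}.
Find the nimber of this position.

Grundy values for pile A (subtraction set {1, 4, 6, 7}):
g(0) = mex{} = 0
g(1) = mex{0} = 1
g(2) = mex{1} = 0
g(3) = mex{0} = 1
g(4) = mex{0,1} = 2
g(5) = mex{1,2} = 0
g(6) = mex{0} = 1
g(7) = mex{0,1} = 2
g(8) = mex{0,1,2} = 3
So g(8) = 3.
Build the Grundy sequence for pile B with g(k) = mex{g(k−s) : s ∈ {1, 3, 4, 6}, s ≤ k}:
g(0) = mex{} = 0
g(1) = mex{0} = 1
g(2) = mex{1} = 0
g(3) = mex{0} = 1
g(4) = mex{0,1} = 2
g(5) = mex{0,1,2} = 3
g(6) = mex{0,1,3} = 2
g(7) = mex{1,2} = 0
So g(7) = 0.
The value of a disjunctive sum is the nim-sum of the parts.
Combined value = 3 ⊕ 0 = 3.

3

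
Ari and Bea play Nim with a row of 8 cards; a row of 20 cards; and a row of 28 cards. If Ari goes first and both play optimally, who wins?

Bea wins

Nim-sum: 8 ⊕ 20 ⊕ 28 = 0.
The nim-sum is 0, so this is a P-position: the player to move is in a losing position under optimal play; Ari is about to move from it and so loses — Bea wins.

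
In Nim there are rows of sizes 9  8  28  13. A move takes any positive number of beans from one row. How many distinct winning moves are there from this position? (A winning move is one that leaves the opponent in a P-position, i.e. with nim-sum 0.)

1

Nim-sum: 9 ^ 8 ^ 28 ^ 13 = 16.
The overall nim-sum is X = 16. A row of size p has a winning move iff p XOR X < p (reduce it to p XOR X).
  9: 9 XOR 16 = 25 ≥ 9 — no move.
  8: 8 XOR 16 = 24 ≥ 8 — no move.
  28: 28 XOR 16 = 12 < 28 — winning move (to 12).
  13: 13 XOR 16 = 29 ≥ 13 — no move.
That gives 1 winning move.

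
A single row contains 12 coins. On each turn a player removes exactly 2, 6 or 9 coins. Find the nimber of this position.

Compute g(0), g(1), … for moves {2, 6, 9}:
k:     0  1  2  3  4  5  6  7  8  9 10 11 12
g(k):  0  0  1  1  0  0  1  1  0  2  1  3  0
So g(12) = 0.

0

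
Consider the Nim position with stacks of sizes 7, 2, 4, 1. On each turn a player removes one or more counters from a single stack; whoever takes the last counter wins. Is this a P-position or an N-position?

In binary:
  111  (7)
  010  (2)
  100  (4)
  001  (1)
  ---
  000  (0)
The nim-sum is 0, so this is a P-position: the player to move is in a losing position under optimal play.

P-position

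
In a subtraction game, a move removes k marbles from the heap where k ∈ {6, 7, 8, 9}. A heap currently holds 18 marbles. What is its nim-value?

0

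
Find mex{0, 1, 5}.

2

The values 0, 1 are all present; 2 is the first non-negative integer missing from the set.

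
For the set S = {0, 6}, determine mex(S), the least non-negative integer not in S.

1

0 is in the set but 1 is not, so the mex is 1.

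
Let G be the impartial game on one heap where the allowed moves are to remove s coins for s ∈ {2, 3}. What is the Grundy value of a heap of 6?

0

Grundy values for subtraction set {2, 3}:
k:     0  1  2  3  4  5  6
g(k):  0  0  1  1  2  0  0
So g(6) = 0.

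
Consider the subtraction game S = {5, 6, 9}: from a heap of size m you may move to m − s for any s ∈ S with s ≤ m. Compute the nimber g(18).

Build the Grundy sequence with g(k) = mex{g(k−s) : s ∈ {5, 6, 9}, s ≤ k}:
k:     0  1  2  3  4  5  6  7  8  9 10 11 12 13 14 15 16 17 18
g(k):  0  0  0  0  0  1  1  1  1  1  2  2  2  2  0  0  0  0  0
So g(18) = 0.

0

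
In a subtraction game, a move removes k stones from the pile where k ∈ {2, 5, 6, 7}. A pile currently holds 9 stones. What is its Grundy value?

2

Build the Grundy sequence with g(k) = mex{g(k−s) : s ∈ {2, 5, 6, 7}, s ≤ k}:
k:     0  1  2  3  4  5  6  7  8  9
g(k):  0  0  1  1  0  2  1  3  2  2
So g(9) = 2.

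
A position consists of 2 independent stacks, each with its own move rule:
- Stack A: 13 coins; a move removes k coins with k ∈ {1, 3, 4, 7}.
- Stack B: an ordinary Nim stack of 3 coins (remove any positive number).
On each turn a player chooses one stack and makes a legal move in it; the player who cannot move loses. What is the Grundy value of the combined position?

0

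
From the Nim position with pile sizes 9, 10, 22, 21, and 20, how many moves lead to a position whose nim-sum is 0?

3

Bitwise XOR of the heap sizes:
  01001  (9)
  01010  (10)
  10110  (22)
  10101  (21)
  10100  (20)
  -----
  10100  (20)
The overall nim-sum is X = 20. A pile of size p has a winning move iff p XOR X < p (reduce it to p XOR X).
  9: 9 XOR 20 = 29 ≥ 9 — no move.
  10: 10 XOR 20 = 30 ≥ 10 — no move.
  22: 22 XOR 20 = 2 < 22 — winning move (to 2).
  21: 21 XOR 20 = 1 < 21 — winning move (to 1).
  20: 20 XOR 20 = 0 < 20 — winning move (to 0).
That gives 3 winning moves.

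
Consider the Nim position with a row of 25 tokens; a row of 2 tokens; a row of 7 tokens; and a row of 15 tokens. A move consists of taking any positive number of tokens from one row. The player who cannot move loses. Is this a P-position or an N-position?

N-position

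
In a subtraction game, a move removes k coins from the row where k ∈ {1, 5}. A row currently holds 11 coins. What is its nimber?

1

Build the Grundy sequence with g(k) = mex{g(k−s) : s ∈ {1, 5}, s ≤ k}:
g(0) = mex{} = 0
g(1) = mex{0} = 1
g(2) = mex{1} = 0
g(3) = mex{0} = 1
g(4) = mex{1} = 0
g(5) = mex{0} = 1
g(6) = mex{1} = 0
g(7) = mex{0} = 1
g(8) = mex{1} = 0
g(9) = mex{0} = 1
g(10) = mex{1} = 0
g(11) = mex{0} = 1
So g(11) = 1.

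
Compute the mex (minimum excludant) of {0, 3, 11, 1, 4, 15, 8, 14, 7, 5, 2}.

6

The values 0, 1, 2, 3, 4, 5 are all present; 6 is the first non-negative integer missing from the set.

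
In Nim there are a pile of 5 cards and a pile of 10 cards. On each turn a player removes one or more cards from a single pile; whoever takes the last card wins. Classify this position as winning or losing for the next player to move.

Winning position

Write each in binary and XOR column by column:
  0101  (5)
  1010  (10)
  ----
  1111  (15)
The nim-sum is 15 ≠ 0, so this is an N-position: the player to move can win.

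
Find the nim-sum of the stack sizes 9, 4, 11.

Compute the nim-sum pairwise:
9 XOR 4 = 13
13 XOR 11 = 6

6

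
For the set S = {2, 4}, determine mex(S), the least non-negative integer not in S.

0 is not in the set, so the mex is 0.

0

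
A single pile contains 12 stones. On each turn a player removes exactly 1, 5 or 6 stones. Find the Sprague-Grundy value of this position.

1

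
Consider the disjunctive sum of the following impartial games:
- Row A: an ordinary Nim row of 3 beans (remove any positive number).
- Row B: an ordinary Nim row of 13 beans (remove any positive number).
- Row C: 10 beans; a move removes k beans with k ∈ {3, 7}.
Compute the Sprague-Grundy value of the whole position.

Row A is a plain Nim row of size 3, so its Grundy value is 3.
Row B is a plain Nim row of size 13, so its Grundy value is 13.
Build the Grundy sequence for row C with g(k) = mex{g(k−s) : s ∈ {3, 7}, s ≤ k}:
k:     0  1  2  3  4  5  6  7  8  9 10
g(k):  0  0  0  1  1  1  0  2  2  1  0
So g(10) = 0.
By the Sprague-Grundy theorem, the Grundy value of a sum of independent games is the XOR of the component values.
Combined value = 3 XOR 13 XOR 0 = 14.

14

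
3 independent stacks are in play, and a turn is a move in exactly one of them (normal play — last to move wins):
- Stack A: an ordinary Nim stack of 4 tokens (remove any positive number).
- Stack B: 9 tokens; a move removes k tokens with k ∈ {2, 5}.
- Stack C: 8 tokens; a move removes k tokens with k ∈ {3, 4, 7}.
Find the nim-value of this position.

7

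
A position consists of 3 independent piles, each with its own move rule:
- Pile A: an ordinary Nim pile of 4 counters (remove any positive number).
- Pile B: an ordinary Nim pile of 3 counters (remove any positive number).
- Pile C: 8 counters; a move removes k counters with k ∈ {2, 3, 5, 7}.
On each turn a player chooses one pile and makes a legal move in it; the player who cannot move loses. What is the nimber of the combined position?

3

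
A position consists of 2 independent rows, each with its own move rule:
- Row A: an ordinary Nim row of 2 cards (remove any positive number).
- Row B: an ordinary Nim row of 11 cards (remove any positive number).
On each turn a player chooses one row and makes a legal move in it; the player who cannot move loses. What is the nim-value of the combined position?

9

Row A is a plain Nim row of size 2, so its Grundy value is 2.
Row B is a plain Nim row of size 11, so its Grundy value is 11.
By the Sprague-Grundy theorem, the Grundy value of a sum of independent games is the XOR of the component values.
Combined value = 2 ⊕ 11 = 9.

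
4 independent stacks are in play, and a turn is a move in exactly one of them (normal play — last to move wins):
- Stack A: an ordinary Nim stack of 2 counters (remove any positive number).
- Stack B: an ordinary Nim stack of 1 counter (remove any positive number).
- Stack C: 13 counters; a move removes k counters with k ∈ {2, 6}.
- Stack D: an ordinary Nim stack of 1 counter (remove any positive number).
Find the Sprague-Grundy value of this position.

2

Stack A is a plain Nim stack of size 2, so its Grundy value is 2.
Stack B is a plain Nim stack of size 1, so its Grundy value is 1.
Build the Grundy sequence for stack C with g(k) = mex{g(k−s) : s ∈ {2, 6}, s ≤ k}:
k:     0  1  2  3  4  5  6  7  8  9 10 11 12 13
g(k):  0  0  1  1  0  0  1  1  0  0  1  1  0  0
So g(13) = 0.
Stack D is a plain Nim stack of size 1, so its Grundy value is 1.
The value of a disjunctive sum is the nim-sum of the parts.
Combined value = 2 ⊕ 1 ⊕ 0 ⊕ 1 = 2.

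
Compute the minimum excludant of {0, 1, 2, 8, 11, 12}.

The values 0, 1, 2 are all present; 3 is the first non-negative integer missing from the set.

3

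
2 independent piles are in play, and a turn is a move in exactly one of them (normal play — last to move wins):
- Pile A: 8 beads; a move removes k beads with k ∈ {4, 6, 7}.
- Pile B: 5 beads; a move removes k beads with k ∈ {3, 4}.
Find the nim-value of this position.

Grundy values for pile A (subtraction set {4, 6, 7}):
k:     0  1  2  3  4  5  6  7  8
g(k):  0  0  0  0  1  1  1  1  2
So g(8) = 2.
Build the Grundy sequence for pile B with g(k) = mex{g(k−s) : s ∈ {3, 4}, s ≤ k}:
k:     0  1  2  3  4  5
g(k):  0  0  0  1  1  1
So g(5) = 1.
The value of a disjunctive sum is the nim-sum of the parts.
Combined value = 2 XOR 1 = 3.

3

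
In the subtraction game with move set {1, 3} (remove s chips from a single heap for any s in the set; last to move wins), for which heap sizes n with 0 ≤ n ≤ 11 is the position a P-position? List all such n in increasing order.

0, 2, 4, 6, 8, 10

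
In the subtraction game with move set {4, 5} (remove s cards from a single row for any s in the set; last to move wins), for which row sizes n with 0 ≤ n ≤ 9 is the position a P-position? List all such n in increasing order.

0, 1, 2, 3, 9

Build the Grundy sequence with g(k) = mex{g(k−s) : s ∈ {4, 5}, s ≤ k}:
g(0) = mex{} = 0
g(1) = mex{} = 0
g(2) = mex{} = 0
g(3) = mex{} = 0
g(4) = mex{0} = 1
g(5) = mex{0} = 1
g(6) = mex{0} = 1
g(7) = mex{0} = 1
g(8) = mex{0,1} = 2
g(9) = mex{1} = 0
The P-positions (g = 0) in 0..9 are 0, 1, 2, 3, 9.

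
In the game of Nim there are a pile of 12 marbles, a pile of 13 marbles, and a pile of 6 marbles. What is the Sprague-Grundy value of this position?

7

Bitwise XOR of the heap sizes:
  1100  (12)
  1101  (13)
  0110  (6)
  ----
  0111  (7)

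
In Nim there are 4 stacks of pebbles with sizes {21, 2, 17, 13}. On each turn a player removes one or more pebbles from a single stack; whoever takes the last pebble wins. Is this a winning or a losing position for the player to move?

Winning position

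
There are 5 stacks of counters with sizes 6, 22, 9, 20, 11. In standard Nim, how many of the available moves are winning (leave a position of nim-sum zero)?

3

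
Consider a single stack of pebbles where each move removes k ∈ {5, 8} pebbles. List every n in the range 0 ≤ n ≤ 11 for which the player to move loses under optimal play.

0, 1, 2, 3, 4

Build the Grundy sequence with g(k) = mex{g(k−s) : s ∈ {5, 8}, s ≤ k}:
k:     0  1  2  3  4  5  6  7  8  9 10 11
g(k):  0  0  0  0  0  1  1  1  1  1  2  2
The P-positions (g = 0) in 0..11 are 0, 1, 2, 3, 4.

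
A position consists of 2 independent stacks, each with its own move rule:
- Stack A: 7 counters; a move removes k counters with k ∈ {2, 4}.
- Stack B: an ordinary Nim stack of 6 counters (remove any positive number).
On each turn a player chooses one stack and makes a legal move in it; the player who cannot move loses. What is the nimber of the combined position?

6

Grundy values for stack A (subtraction set {2, 4}):
k:     0  1  2  3  4  5  6  7
g(k):  0  0  1  1  2  2  0  0
So g(7) = 0.
Stack B is a plain Nim stack of size 6, so its Grundy value is 6.
By the Sprague-Grundy theorem, the Grundy value of a sum of independent games is the XOR of the component values.
Combined value = 0 ⊕ 6 = 6.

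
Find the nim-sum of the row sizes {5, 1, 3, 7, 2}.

2

In binary:
  101  (5)
  001  (1)
  011  (3)
  111  (7)
  010  (2)
  ---
  010  (2)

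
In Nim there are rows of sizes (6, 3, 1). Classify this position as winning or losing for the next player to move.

Winning position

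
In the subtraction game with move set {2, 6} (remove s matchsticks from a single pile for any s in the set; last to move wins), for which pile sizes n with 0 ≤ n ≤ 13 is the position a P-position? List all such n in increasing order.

0, 1, 4, 5, 8, 9, 12, 13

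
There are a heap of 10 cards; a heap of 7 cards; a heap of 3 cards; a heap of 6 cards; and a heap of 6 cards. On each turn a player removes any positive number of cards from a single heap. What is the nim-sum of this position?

14

Compute the nim-sum pairwise:
10 ⊕ 7 = 13
13 ⊕ 3 = 14
14 ⊕ 6 = 8
8 ⊕ 6 = 14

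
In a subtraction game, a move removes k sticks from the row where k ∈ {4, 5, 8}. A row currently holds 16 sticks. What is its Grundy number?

Compute g(0), g(1), … for moves {4, 5, 8}:
k:     0  1  2  3  4  5  6  7  8  9 10 11 12 13 14 15 16
g(k):  0  0  0  0  1  1  1  1  2  2  2  2  0  0  0  0  1
So g(16) = 1.

1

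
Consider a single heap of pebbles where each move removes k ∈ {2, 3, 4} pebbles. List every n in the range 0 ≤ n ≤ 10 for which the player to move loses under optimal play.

0, 1, 6, 7

Build the Grundy sequence with g(k) = mex{g(k−s) : s ∈ {2, 3, 4}, s ≤ k}:
g(0) = mex{} = 0
g(1) = mex{} = 0
g(2) = mex{0} = 1
g(3) = mex{0} = 1
g(4) = mex{0,1} = 2
g(5) = mex{0,1} = 2
g(6) = mex{1,2} = 0
g(7) = mex{1,2} = 0
g(8) = mex{0,2} = 1
g(9) = mex{0,2} = 1
g(10) = mex{0,1} = 2
The P-positions (g = 0) in 0..10 are 0, 1, 6, 7.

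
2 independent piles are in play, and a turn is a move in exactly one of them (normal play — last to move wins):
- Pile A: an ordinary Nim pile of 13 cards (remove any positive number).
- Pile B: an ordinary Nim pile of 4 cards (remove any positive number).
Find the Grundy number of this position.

9

Pile A is a plain Nim pile of size 13, so its Grundy value is 13.
Pile B is a plain Nim pile of size 4, so its Grundy value is 4.
The value of a disjunctive sum is the nim-sum of the parts.
Combined value = 13 ⊕ 4 = 9.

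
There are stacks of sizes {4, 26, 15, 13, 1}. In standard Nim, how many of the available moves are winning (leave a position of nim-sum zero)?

Compute the nim-sum pairwise:
4 ^ 26 = 30
30 ^ 15 = 17
17 ^ 13 = 28
28 ^ 1 = 29
The overall nim-sum is X = 29. A stack of size p has a winning move iff p XOR X < p (reduce it to p XOR X).
  4: 4 XOR 29 = 25 ≥ 4 — no move.
  26: 26 XOR 29 = 7 < 26 — winning move (to 7).
  15: 15 XOR 29 = 18 ≥ 15 — no move.
  13: 13 XOR 29 = 16 ≥ 13 — no move.
  1: 1 XOR 29 = 28 ≥ 1 — no move.
That gives 1 winning move.

1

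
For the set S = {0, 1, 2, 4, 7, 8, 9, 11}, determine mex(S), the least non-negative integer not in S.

3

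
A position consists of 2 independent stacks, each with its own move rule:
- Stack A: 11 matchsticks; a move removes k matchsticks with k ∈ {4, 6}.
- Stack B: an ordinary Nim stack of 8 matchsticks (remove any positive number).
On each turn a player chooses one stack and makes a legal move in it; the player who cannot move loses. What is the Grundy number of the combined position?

8

For stack A, compute g(0), g(1), … with moves {4, 6}:
k:     0  1  2  3  4  5  6  7  8  9 10 11
g(k):  0  0  0  0  1  1  1  1  2  2  0  0
So g(11) = 0.
Stack B is a plain Nim stack of size 8, so its Grundy value is 8.
By the Sprague-Grundy theorem, the Grundy value of a sum of independent games is the XOR of the component values.
Combined value = 0 XOR 8 = 8.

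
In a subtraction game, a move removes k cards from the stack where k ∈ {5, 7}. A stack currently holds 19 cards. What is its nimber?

Compute g(0), g(1), … for moves {5, 7}:
k:     0  1  2  3  4  5  6  7  8  9 10 11 12 13 14 15 16 17 18 19
g(k):  0  0  0  0  0  1  1  1  1  1  2  2  0  0  0  0  0  1  1  1
So g(19) = 1.

1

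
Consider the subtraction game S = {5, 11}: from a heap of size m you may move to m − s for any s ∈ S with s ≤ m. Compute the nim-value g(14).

2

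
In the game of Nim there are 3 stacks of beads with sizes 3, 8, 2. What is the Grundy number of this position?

9

Write each in binary and XOR column by column:
  0011  (3)
  1000  (8)
  0010  (2)
  ----
  1001  (9)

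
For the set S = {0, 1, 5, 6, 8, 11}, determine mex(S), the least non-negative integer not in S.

2

The values 0, 1 are all present; 2 is the first non-negative integer missing from the set.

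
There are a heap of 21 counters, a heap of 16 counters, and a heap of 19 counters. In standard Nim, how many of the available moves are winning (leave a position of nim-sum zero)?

3

Nim-sum: 21 ^ 16 ^ 19 = 22.
The overall nim-sum is X = 22. A heap of size p has a winning move iff p XOR X < p (reduce it to p XOR X).
  21: 21 XOR 22 = 3 < 21 — winning move (to 3).
  16: 16 XOR 22 = 6 < 16 — winning move (to 6).
  19: 19 XOR 22 = 5 < 19 — winning move (to 5).
That gives 3 winning moves.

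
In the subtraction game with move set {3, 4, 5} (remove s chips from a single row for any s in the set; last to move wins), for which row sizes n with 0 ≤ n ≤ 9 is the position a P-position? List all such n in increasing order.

0, 1, 2, 8, 9

Build the Grundy sequence with g(k) = mex{g(k−s) : s ∈ {3, 4, 5}, s ≤ k}:
k:     0  1  2  3  4  5  6  7  8  9
g(k):  0  0  0  1  1  1  2  2  0  0
The P-positions (g = 0) in 0..9 are 0, 1, 2, 8, 9.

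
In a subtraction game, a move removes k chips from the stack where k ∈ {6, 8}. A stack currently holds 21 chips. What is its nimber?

1

Compute g(0), g(1), … for moves {6, 8}:
k:     0  1  2  3  4  5  6  7  8  9 10 11 12 13 14 15 16 17 18 19 20 21
g(k):  0  0  0  0  0  0  1  1  1  1  1  1  2  2  0  0  0  0  0  0  1  1
So g(21) = 1.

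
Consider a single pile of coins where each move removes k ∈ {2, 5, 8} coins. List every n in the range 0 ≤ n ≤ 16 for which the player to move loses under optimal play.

Grundy values for subtraction set {2, 5, 8}:
k:     0  1  2  3  4  5  6  7  8  9 10 11 12 13 14 15 16
g(k):  0  0  1  1  0  2  1  0  2  1  0  0  1  1  0  2  1
The P-positions (g = 0) in 0..16 are 0, 1, 4, 7, 10, 11, 14.

0, 1, 4, 7, 10, 11, 14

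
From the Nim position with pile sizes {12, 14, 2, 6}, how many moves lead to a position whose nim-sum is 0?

3

Compute the nim-sum pairwise:
12 XOR 14 = 2
2 XOR 2 = 0
0 XOR 6 = 6
The overall nim-sum is X = 6. A pile of size p has a winning move iff p XOR X < p (reduce it to p XOR X).
  12: 12 XOR 6 = 10 < 12 — winning move (to 10).
  14: 14 XOR 6 = 8 < 14 — winning move (to 8).
  2: 2 XOR 6 = 4 ≥ 2 — no move.
  6: 6 XOR 6 = 0 < 6 — winning move (to 0).
That gives 3 winning moves.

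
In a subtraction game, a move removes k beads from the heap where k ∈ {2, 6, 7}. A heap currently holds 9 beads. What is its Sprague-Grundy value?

0

Compute g(0), g(1), … for moves {2, 6, 7}:
g(0) = mex{} = 0
g(1) = mex{} = 0
g(2) = mex{0} = 1
g(3) = mex{0} = 1
g(4) = mex{1} = 0
g(5) = mex{1} = 0
g(6) = mex{0} = 1
g(7) = mex{0} = 1
g(8) = mex{0,1} = 2
g(9) = mex{1} = 0
So g(9) = 0.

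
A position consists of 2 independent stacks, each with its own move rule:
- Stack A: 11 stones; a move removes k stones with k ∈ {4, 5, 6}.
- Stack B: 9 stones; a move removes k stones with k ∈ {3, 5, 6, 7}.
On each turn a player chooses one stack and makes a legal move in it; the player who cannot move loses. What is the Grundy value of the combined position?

3

Grundy values for stack A (subtraction set {4, 5, 6}):
g(0) = mex{} = 0
g(1) = mex{} = 0
g(2) = mex{} = 0
g(3) = mex{} = 0
g(4) = mex{0} = 1
g(5) = mex{0} = 1
g(6) = mex{0} = 1
g(7) = mex{0} = 1
g(8) = mex{0,1} = 2
g(9) = mex{0,1} = 2
g(10) = mex{1} = 0
g(11) = mex{1} = 0
So g(11) = 0.
Grundy values for stack B (subtraction set {3, 5, 6, 7}):
g(0) = mex{} = 0
g(1) = mex{} = 0
g(2) = mex{} = 0
g(3) = mex{0} = 1
g(4) = mex{0} = 1
g(5) = mex{0} = 1
g(6) = mex{0,1} = 2
g(7) = mex{0,1} = 2
g(8) = mex{0,1} = 2
g(9) = mex{0,1,2} = 3
So g(9) = 3.
The value of a disjunctive sum is the nim-sum of the parts.
Combined value = 0 XOR 3 = 3.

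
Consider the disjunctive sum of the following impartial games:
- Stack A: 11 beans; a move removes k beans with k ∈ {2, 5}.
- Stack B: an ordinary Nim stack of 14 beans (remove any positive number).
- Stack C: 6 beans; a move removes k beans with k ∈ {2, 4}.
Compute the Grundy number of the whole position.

14

Grundy values for stack A (subtraction set {2, 5}):
k:     0  1  2  3  4  5  6  7  8  9 10 11
g(k):  0  0  1  1  0  2  1  0  0  1  1  0
So g(11) = 0.
Stack B is a plain Nim stack of size 14, so its Grundy value is 14.
For stack C, compute g(0), g(1), … with moves {2, 4}:
g(0) = mex{} = 0
g(1) = mex{} = 0
g(2) = mex{0} = 1
g(3) = mex{0} = 1
g(4) = mex{0,1} = 2
g(5) = mex{0,1} = 2
g(6) = mex{1,2} = 0
So g(6) = 0.
By the Sprague-Grundy theorem, the Grundy value of a sum of independent games is the XOR of the component values.
Combined value = 0 ⊕ 14 ⊕ 0 = 14.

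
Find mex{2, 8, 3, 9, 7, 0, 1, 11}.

4

The values 0, 1, 2, 3 are all present; 4 is the first non-negative integer missing from the set.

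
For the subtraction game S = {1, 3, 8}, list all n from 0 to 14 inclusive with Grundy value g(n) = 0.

0, 2, 4, 6, 11, 13

Grundy values for subtraction set {1, 3, 8}:
k:     0  1  2  3  4  5  6  7  8  9 10 11 12 13 14
g(k):  0  1  0  1  0  1  0  1  2  3  2  0  1  0  1
The P-positions (g = 0) in 0..14 are 0, 2, 4, 6, 11, 13.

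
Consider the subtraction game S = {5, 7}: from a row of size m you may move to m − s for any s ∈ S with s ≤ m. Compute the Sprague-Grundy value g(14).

Build the Grundy sequence with g(k) = mex{g(k−s) : s ∈ {5, 7}, s ≤ k}:
g(0) = mex{} = 0
g(1) = mex{} = 0
g(2) = mex{} = 0
g(3) = mex{} = 0
g(4) = mex{} = 0
g(5) = mex{0} = 1
g(6) = mex{0} = 1
g(7) = mex{0} = 1
g(8) = mex{0} = 1
g(9) = mex{0} = 1
g(10) = mex{0,1} = 2
g(11) = mex{0,1} = 2
g(12) = mex{1} = 0
g(13) = mex{1} = 0
g(14) = mex{1} = 0
So g(14) = 0.

0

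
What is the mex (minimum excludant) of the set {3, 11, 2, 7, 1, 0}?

The values 0, 1, 2, 3 are all present; 4 is the first non-negative integer missing from the set.

4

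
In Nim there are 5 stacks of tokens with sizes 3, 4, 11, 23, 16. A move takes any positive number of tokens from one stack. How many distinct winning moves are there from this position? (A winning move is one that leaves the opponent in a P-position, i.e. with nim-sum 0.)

1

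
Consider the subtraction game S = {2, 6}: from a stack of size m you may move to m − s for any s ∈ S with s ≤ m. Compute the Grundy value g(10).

Compute g(0), g(1), … for moves {2, 6}:
k:     0  1  2  3  4  5  6  7  8  9 10
g(k):  0  0  1  1  0  0  1  1  0  0  1
So g(10) = 1.

1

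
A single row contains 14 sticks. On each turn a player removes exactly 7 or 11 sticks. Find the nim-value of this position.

2

Compute g(0), g(1), … for moves {7, 11}:
g(0) = mex{} = 0
g(1) = mex{} = 0
g(2) = mex{} = 0
g(3) = mex{} = 0
g(4) = mex{} = 0
g(5) = mex{} = 0
g(6) = mex{} = 0
g(7) = mex{0} = 1
g(8) = mex{0} = 1
g(9) = mex{0} = 1
g(10) = mex{0} = 1
g(11) = mex{0} = 1
g(12) = mex{0} = 1
g(13) = mex{0} = 1
g(14) = mex{0,1} = 2
So g(14) = 2.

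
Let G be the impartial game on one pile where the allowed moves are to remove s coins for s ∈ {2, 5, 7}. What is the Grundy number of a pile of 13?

Grundy values for subtraction set {2, 5, 7}:
k:     0  1  2  3  4  5  6  7  8  9 10 11 12 13
g(k):  0  0  1  1  0  2  1  3  2  2  0  3  1  0
So g(13) = 0.

0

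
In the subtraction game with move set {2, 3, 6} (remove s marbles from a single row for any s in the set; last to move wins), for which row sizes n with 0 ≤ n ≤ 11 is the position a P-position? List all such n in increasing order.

0, 1, 5, 9, 10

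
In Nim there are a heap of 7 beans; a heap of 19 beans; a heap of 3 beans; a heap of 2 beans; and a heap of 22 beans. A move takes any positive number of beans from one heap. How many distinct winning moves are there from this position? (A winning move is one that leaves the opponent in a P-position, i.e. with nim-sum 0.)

5

Bitwise XOR of the heap sizes:
  00111  (7)
  10011  (19)
  00011  (3)
  00010  (2)
  10110  (22)
  -----
  00011  (3)
The overall nim-sum is X = 3. A heap of size p has a winning move iff p XOR X < p (reduce it to p XOR X).
  7: 7 XOR 3 = 4 < 7 — winning move (to 4).
  19: 19 XOR 3 = 16 < 19 — winning move (to 16).
  3: 3 XOR 3 = 0 < 3 — winning move (to 0).
  2: 2 XOR 3 = 1 < 2 — winning move (to 1).
  22: 22 XOR 3 = 21 < 22 — winning move (to 21).
That gives 5 winning moves.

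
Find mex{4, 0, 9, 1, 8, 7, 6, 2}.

3

The values 0, 1, 2 are all present; 3 is the first non-negative integer missing from the set.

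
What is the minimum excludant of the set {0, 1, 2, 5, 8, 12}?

3

The values 0, 1, 2 are all present; 3 is the first non-negative integer missing from the set.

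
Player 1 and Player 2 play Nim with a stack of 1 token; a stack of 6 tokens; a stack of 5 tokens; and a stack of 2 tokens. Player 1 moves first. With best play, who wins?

Player 2 wins

Nim-sum: 1 ^ 6 ^ 5 ^ 2 = 0.
The nim-sum is 0, so this is a P-position: the player to move is in a losing position under optimal play; Player 1 is about to move from it and so loses — Player 2 wins.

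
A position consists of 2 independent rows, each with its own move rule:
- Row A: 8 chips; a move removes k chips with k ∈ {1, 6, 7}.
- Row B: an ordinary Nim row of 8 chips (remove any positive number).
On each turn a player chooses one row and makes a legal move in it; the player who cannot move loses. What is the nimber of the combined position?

For row A, compute g(0), g(1), … with moves {1, 6, 7}:
g(0) = mex{} = 0
g(1) = mex{0} = 1
g(2) = mex{1} = 0
g(3) = mex{0} = 1
g(4) = mex{1} = 0
g(5) = mex{0} = 1
g(6) = mex{0,1} = 2
g(7) = mex{0,1,2} = 3
g(8) = mex{0,1,3} = 2
So g(8) = 2.
Row B is a plain Nim row of size 8, so its Grundy value is 8.
The value of a disjunctive sum is the nim-sum of the parts.
Combined value = 2 ⊕ 8 = 10.

10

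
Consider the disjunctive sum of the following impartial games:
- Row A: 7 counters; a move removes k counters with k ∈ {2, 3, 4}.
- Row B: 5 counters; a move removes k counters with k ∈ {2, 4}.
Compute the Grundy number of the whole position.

2

For row A, compute g(0), g(1), … with moves {2, 3, 4}:
k:     0  1  2  3  4  5  6  7
g(k):  0  0  1  1  2  2  0  0
So g(7) = 0.
For row B, compute g(0), g(1), … with moves {2, 4}:
g(0) = mex{} = 0
g(1) = mex{} = 0
g(2) = mex{0} = 1
g(3) = mex{0} = 1
g(4) = mex{0,1} = 2
g(5) = mex{0,1} = 2
So g(5) = 2.
By the Sprague-Grundy theorem, the Grundy value of a sum of independent games is the XOR of the component values.
Combined value = 0 ⊕ 2 = 2.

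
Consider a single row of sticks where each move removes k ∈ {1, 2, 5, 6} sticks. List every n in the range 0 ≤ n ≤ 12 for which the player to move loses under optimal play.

Build the Grundy sequence with g(k) = mex{g(k−s) : s ∈ {1, 2, 5, 6}, s ≤ k}:
g(0) = mex{} = 0
g(1) = mex{0} = 1
g(2) = mex{0,1} = 2
g(3) = mex{1,2} = 0
g(4) = mex{0,2} = 1
g(5) = mex{0,1} = 2
g(6) = mex{0,1,2} = 3
g(7) = mex{1,2,3} = 0
g(8) = mex{0,2,3} = 1
g(9) = mex{0,1} = 2
g(10) = mex{1,2} = 0
g(11) = mex{0,2,3} = 1
g(12) = mex{0,1,3} = 2
The P-positions (g = 0) in 0..12 are 0, 3, 7, 10.

0, 3, 7, 10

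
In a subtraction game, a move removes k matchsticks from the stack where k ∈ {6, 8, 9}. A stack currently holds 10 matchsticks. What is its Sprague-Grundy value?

Build the Grundy sequence with g(k) = mex{g(k−s) : s ∈ {6, 8, 9}, s ≤ k}:
k:     0  1  2  3  4  5  6  7  8  9 10
g(k):  0  0  0  0  0  0  1  1  1  1  1
So g(10) = 1.

1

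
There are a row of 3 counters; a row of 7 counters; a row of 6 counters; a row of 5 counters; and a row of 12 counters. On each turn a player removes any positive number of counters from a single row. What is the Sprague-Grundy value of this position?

Nim-sum: 3 ⊕ 7 ⊕ 6 ⊕ 5 ⊕ 12 = 11.

11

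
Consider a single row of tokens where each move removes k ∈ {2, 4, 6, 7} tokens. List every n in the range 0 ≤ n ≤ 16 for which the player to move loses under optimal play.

0, 1, 9, 10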